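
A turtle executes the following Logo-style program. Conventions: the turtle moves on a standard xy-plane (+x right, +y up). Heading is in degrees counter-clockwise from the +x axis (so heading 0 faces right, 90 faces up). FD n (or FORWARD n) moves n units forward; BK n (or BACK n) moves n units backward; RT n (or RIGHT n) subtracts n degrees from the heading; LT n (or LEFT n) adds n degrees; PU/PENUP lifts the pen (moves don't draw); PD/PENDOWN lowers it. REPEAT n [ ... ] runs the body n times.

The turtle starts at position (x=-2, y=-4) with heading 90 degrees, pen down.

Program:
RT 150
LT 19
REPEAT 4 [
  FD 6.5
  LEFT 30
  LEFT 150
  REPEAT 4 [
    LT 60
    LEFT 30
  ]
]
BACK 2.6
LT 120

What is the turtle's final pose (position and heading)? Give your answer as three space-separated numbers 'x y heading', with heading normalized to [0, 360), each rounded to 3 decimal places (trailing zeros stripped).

Answer: -3.962 -2.294 79

Derivation:
Executing turtle program step by step:
Start: pos=(-2,-4), heading=90, pen down
RT 150: heading 90 -> 300
LT 19: heading 300 -> 319
REPEAT 4 [
  -- iteration 1/4 --
  FD 6.5: (-2,-4) -> (2.906,-8.264) [heading=319, draw]
  LT 30: heading 319 -> 349
  LT 150: heading 349 -> 139
  REPEAT 4 [
    -- iteration 1/4 --
    LT 60: heading 139 -> 199
    LT 30: heading 199 -> 229
    -- iteration 2/4 --
    LT 60: heading 229 -> 289
    LT 30: heading 289 -> 319
    -- iteration 3/4 --
    LT 60: heading 319 -> 19
    LT 30: heading 19 -> 49
    -- iteration 4/4 --
    LT 60: heading 49 -> 109
    LT 30: heading 109 -> 139
  ]
  -- iteration 2/4 --
  FD 6.5: (2.906,-8.264) -> (-2,-4) [heading=139, draw]
  LT 30: heading 139 -> 169
  LT 150: heading 169 -> 319
  REPEAT 4 [
    -- iteration 1/4 --
    LT 60: heading 319 -> 19
    LT 30: heading 19 -> 49
    -- iteration 2/4 --
    LT 60: heading 49 -> 109
    LT 30: heading 109 -> 139
    -- iteration 3/4 --
    LT 60: heading 139 -> 199
    LT 30: heading 199 -> 229
    -- iteration 4/4 --
    LT 60: heading 229 -> 289
    LT 30: heading 289 -> 319
  ]
  -- iteration 3/4 --
  FD 6.5: (-2,-4) -> (2.906,-8.264) [heading=319, draw]
  LT 30: heading 319 -> 349
  LT 150: heading 349 -> 139
  REPEAT 4 [
    -- iteration 1/4 --
    LT 60: heading 139 -> 199
    LT 30: heading 199 -> 229
    -- iteration 2/4 --
    LT 60: heading 229 -> 289
    LT 30: heading 289 -> 319
    -- iteration 3/4 --
    LT 60: heading 319 -> 19
    LT 30: heading 19 -> 49
    -- iteration 4/4 --
    LT 60: heading 49 -> 109
    LT 30: heading 109 -> 139
  ]
  -- iteration 4/4 --
  FD 6.5: (2.906,-8.264) -> (-2,-4) [heading=139, draw]
  LT 30: heading 139 -> 169
  LT 150: heading 169 -> 319
  REPEAT 4 [
    -- iteration 1/4 --
    LT 60: heading 319 -> 19
    LT 30: heading 19 -> 49
    -- iteration 2/4 --
    LT 60: heading 49 -> 109
    LT 30: heading 109 -> 139
    -- iteration 3/4 --
    LT 60: heading 139 -> 199
    LT 30: heading 199 -> 229
    -- iteration 4/4 --
    LT 60: heading 229 -> 289
    LT 30: heading 289 -> 319
  ]
]
BK 2.6: (-2,-4) -> (-3.962,-2.294) [heading=319, draw]
LT 120: heading 319 -> 79
Final: pos=(-3.962,-2.294), heading=79, 5 segment(s) drawn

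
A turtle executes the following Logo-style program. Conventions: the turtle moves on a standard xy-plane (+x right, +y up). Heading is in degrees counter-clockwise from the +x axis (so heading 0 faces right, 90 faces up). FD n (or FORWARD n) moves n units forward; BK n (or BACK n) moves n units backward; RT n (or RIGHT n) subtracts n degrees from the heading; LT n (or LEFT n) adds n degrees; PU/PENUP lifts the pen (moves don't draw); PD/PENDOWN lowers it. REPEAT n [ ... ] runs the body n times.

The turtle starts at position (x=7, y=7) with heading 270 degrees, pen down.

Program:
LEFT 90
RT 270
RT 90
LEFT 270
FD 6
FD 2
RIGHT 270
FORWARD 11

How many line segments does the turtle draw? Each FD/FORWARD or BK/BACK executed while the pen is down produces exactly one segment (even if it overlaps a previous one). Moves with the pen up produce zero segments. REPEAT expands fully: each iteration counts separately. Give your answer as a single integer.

Executing turtle program step by step:
Start: pos=(7,7), heading=270, pen down
LT 90: heading 270 -> 0
RT 270: heading 0 -> 90
RT 90: heading 90 -> 0
LT 270: heading 0 -> 270
FD 6: (7,7) -> (7,1) [heading=270, draw]
FD 2: (7,1) -> (7,-1) [heading=270, draw]
RT 270: heading 270 -> 0
FD 11: (7,-1) -> (18,-1) [heading=0, draw]
Final: pos=(18,-1), heading=0, 3 segment(s) drawn
Segments drawn: 3

Answer: 3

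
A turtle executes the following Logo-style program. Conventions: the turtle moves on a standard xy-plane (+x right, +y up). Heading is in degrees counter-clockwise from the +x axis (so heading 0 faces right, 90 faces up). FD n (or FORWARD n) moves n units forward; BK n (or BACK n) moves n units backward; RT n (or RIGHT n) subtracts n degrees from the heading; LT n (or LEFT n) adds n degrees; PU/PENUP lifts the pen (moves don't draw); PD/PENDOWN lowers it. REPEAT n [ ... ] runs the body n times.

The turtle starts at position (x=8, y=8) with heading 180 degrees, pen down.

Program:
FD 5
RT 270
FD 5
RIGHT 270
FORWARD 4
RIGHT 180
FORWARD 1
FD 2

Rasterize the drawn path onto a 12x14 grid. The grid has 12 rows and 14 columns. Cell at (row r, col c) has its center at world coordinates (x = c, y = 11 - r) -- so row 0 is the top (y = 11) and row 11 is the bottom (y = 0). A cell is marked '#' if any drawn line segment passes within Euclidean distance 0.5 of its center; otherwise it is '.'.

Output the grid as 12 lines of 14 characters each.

Segment 0: (8,8) -> (3,8)
Segment 1: (3,8) -> (3,3)
Segment 2: (3,3) -> (7,3)
Segment 3: (7,3) -> (6,3)
Segment 4: (6,3) -> (4,3)

Answer: ..............
..............
..............
...######.....
...#..........
...#..........
...#..........
...#..........
...#####......
..............
..............
..............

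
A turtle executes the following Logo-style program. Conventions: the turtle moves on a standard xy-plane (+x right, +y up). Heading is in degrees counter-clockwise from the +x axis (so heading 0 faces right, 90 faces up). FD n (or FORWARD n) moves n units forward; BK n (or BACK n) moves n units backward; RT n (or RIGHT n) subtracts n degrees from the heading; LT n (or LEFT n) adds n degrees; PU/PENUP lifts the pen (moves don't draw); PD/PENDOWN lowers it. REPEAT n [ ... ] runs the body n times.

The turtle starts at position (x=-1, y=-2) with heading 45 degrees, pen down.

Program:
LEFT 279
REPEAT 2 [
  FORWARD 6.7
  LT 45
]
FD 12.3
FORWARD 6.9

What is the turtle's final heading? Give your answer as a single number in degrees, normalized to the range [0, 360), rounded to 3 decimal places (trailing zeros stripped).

Executing turtle program step by step:
Start: pos=(-1,-2), heading=45, pen down
LT 279: heading 45 -> 324
REPEAT 2 [
  -- iteration 1/2 --
  FD 6.7: (-1,-2) -> (4.42,-5.938) [heading=324, draw]
  LT 45: heading 324 -> 9
  -- iteration 2/2 --
  FD 6.7: (4.42,-5.938) -> (11.038,-4.89) [heading=9, draw]
  LT 45: heading 9 -> 54
]
FD 12.3: (11.038,-4.89) -> (18.268,5.061) [heading=54, draw]
FD 6.9: (18.268,5.061) -> (22.323,10.643) [heading=54, draw]
Final: pos=(22.323,10.643), heading=54, 4 segment(s) drawn

Answer: 54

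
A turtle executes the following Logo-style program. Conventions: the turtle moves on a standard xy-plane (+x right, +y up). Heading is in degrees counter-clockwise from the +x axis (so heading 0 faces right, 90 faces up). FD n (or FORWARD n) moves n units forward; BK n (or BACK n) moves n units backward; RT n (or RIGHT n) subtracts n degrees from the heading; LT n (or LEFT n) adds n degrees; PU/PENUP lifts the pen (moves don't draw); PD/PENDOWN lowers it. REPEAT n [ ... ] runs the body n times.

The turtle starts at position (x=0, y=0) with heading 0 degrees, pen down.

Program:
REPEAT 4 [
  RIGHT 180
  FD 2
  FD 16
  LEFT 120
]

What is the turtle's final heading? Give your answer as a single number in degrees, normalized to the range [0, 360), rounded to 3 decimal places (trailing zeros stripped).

Answer: 120

Derivation:
Executing turtle program step by step:
Start: pos=(0,0), heading=0, pen down
REPEAT 4 [
  -- iteration 1/4 --
  RT 180: heading 0 -> 180
  FD 2: (0,0) -> (-2,0) [heading=180, draw]
  FD 16: (-2,0) -> (-18,0) [heading=180, draw]
  LT 120: heading 180 -> 300
  -- iteration 2/4 --
  RT 180: heading 300 -> 120
  FD 2: (-18,0) -> (-19,1.732) [heading=120, draw]
  FD 16: (-19,1.732) -> (-27,15.588) [heading=120, draw]
  LT 120: heading 120 -> 240
  -- iteration 3/4 --
  RT 180: heading 240 -> 60
  FD 2: (-27,15.588) -> (-26,17.321) [heading=60, draw]
  FD 16: (-26,17.321) -> (-18,31.177) [heading=60, draw]
  LT 120: heading 60 -> 180
  -- iteration 4/4 --
  RT 180: heading 180 -> 0
  FD 2: (-18,31.177) -> (-16,31.177) [heading=0, draw]
  FD 16: (-16,31.177) -> (0,31.177) [heading=0, draw]
  LT 120: heading 0 -> 120
]
Final: pos=(0,31.177), heading=120, 8 segment(s) drawn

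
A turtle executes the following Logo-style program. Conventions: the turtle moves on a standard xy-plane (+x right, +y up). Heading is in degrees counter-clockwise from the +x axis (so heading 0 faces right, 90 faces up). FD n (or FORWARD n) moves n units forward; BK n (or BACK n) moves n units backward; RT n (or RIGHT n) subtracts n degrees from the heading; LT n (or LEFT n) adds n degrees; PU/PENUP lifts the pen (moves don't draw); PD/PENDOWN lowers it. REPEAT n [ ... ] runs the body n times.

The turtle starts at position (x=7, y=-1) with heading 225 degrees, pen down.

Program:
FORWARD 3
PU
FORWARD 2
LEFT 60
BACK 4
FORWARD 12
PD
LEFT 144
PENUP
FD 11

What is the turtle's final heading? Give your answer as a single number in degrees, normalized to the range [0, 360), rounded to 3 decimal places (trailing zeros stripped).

Answer: 69

Derivation:
Executing turtle program step by step:
Start: pos=(7,-1), heading=225, pen down
FD 3: (7,-1) -> (4.879,-3.121) [heading=225, draw]
PU: pen up
FD 2: (4.879,-3.121) -> (3.464,-4.536) [heading=225, move]
LT 60: heading 225 -> 285
BK 4: (3.464,-4.536) -> (2.429,-0.672) [heading=285, move]
FD 12: (2.429,-0.672) -> (5.535,-12.263) [heading=285, move]
PD: pen down
LT 144: heading 285 -> 69
PU: pen up
FD 11: (5.535,-12.263) -> (9.477,-1.994) [heading=69, move]
Final: pos=(9.477,-1.994), heading=69, 1 segment(s) drawn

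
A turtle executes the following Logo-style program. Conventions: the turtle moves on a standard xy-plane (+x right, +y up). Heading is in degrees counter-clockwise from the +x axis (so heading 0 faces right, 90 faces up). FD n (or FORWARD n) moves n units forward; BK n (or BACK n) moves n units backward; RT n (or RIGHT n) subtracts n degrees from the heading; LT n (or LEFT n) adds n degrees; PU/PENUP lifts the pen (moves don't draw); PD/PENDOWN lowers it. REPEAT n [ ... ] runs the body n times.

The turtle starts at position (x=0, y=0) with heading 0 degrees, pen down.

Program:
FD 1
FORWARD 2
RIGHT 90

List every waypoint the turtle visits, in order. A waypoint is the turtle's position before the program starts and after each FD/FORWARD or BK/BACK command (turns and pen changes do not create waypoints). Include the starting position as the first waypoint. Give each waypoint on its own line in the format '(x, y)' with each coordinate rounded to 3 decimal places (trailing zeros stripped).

Executing turtle program step by step:
Start: pos=(0,0), heading=0, pen down
FD 1: (0,0) -> (1,0) [heading=0, draw]
FD 2: (1,0) -> (3,0) [heading=0, draw]
RT 90: heading 0 -> 270
Final: pos=(3,0), heading=270, 2 segment(s) drawn
Waypoints (3 total):
(0, 0)
(1, 0)
(3, 0)

Answer: (0, 0)
(1, 0)
(3, 0)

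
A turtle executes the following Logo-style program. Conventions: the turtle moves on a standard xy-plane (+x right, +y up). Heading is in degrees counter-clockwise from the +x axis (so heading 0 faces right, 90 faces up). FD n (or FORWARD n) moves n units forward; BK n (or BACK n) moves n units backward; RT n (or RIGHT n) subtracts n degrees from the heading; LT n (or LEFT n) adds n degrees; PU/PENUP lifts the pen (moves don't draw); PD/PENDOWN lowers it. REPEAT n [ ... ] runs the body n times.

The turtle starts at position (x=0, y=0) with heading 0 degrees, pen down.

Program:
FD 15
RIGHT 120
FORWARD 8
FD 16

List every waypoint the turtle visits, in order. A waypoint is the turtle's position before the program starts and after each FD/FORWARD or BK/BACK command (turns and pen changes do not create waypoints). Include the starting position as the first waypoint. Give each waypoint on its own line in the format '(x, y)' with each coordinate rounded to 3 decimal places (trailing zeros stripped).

Executing turtle program step by step:
Start: pos=(0,0), heading=0, pen down
FD 15: (0,0) -> (15,0) [heading=0, draw]
RT 120: heading 0 -> 240
FD 8: (15,0) -> (11,-6.928) [heading=240, draw]
FD 16: (11,-6.928) -> (3,-20.785) [heading=240, draw]
Final: pos=(3,-20.785), heading=240, 3 segment(s) drawn
Waypoints (4 total):
(0, 0)
(15, 0)
(11, -6.928)
(3, -20.785)

Answer: (0, 0)
(15, 0)
(11, -6.928)
(3, -20.785)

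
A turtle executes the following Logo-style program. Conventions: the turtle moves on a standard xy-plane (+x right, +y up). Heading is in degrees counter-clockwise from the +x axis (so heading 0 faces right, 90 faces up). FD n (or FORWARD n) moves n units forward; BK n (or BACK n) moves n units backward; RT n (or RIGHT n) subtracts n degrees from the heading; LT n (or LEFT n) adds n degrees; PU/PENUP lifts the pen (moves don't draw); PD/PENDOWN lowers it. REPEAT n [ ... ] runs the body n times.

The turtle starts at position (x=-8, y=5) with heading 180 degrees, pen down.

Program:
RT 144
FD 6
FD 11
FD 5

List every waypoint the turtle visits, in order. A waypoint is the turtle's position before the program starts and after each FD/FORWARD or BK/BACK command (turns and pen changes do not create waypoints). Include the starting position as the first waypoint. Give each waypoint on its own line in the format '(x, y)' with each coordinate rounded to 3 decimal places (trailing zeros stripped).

Executing turtle program step by step:
Start: pos=(-8,5), heading=180, pen down
RT 144: heading 180 -> 36
FD 6: (-8,5) -> (-3.146,8.527) [heading=36, draw]
FD 11: (-3.146,8.527) -> (5.753,14.992) [heading=36, draw]
FD 5: (5.753,14.992) -> (9.798,17.931) [heading=36, draw]
Final: pos=(9.798,17.931), heading=36, 3 segment(s) drawn
Waypoints (4 total):
(-8, 5)
(-3.146, 8.527)
(5.753, 14.992)
(9.798, 17.931)

Answer: (-8, 5)
(-3.146, 8.527)
(5.753, 14.992)
(9.798, 17.931)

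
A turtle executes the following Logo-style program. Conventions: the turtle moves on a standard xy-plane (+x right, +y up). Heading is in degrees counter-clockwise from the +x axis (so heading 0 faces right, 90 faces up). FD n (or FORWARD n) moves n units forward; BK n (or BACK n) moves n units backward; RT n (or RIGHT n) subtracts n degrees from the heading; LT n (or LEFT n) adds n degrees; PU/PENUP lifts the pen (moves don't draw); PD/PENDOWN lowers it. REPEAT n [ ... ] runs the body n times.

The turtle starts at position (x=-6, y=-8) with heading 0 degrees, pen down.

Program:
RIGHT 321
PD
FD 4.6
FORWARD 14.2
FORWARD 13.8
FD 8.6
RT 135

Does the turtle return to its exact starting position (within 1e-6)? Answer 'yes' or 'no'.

Answer: no

Derivation:
Executing turtle program step by step:
Start: pos=(-6,-8), heading=0, pen down
RT 321: heading 0 -> 39
PD: pen down
FD 4.6: (-6,-8) -> (-2.425,-5.105) [heading=39, draw]
FD 14.2: (-2.425,-5.105) -> (8.61,3.831) [heading=39, draw]
FD 13.8: (8.61,3.831) -> (19.335,12.516) [heading=39, draw]
FD 8.6: (19.335,12.516) -> (26.018,17.928) [heading=39, draw]
RT 135: heading 39 -> 264
Final: pos=(26.018,17.928), heading=264, 4 segment(s) drawn

Start position: (-6, -8)
Final position: (26.018, 17.928)
Distance = 41.2; >= 1e-6 -> NOT closed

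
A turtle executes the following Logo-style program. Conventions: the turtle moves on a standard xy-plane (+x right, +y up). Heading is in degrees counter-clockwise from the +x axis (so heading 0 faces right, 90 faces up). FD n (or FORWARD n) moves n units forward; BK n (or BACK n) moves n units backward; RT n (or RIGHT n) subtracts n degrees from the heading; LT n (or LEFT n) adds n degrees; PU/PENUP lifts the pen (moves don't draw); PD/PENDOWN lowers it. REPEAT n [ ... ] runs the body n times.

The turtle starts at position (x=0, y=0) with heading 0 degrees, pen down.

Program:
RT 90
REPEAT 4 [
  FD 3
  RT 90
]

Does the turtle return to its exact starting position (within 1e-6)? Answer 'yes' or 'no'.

Answer: yes

Derivation:
Executing turtle program step by step:
Start: pos=(0,0), heading=0, pen down
RT 90: heading 0 -> 270
REPEAT 4 [
  -- iteration 1/4 --
  FD 3: (0,0) -> (0,-3) [heading=270, draw]
  RT 90: heading 270 -> 180
  -- iteration 2/4 --
  FD 3: (0,-3) -> (-3,-3) [heading=180, draw]
  RT 90: heading 180 -> 90
  -- iteration 3/4 --
  FD 3: (-3,-3) -> (-3,0) [heading=90, draw]
  RT 90: heading 90 -> 0
  -- iteration 4/4 --
  FD 3: (-3,0) -> (0,0) [heading=0, draw]
  RT 90: heading 0 -> 270
]
Final: pos=(0,0), heading=270, 4 segment(s) drawn

Start position: (0, 0)
Final position: (0, 0)
Distance = 0; < 1e-6 -> CLOSED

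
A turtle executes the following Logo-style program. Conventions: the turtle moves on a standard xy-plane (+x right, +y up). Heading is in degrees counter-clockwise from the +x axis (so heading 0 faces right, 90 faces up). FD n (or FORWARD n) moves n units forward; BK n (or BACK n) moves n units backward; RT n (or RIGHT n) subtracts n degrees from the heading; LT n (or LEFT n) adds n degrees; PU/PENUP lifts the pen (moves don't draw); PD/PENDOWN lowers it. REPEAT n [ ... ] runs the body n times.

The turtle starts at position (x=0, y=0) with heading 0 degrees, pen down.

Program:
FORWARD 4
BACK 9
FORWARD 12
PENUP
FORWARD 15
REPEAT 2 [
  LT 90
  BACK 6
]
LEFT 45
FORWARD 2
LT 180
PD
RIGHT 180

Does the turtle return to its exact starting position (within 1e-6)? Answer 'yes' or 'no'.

Executing turtle program step by step:
Start: pos=(0,0), heading=0, pen down
FD 4: (0,0) -> (4,0) [heading=0, draw]
BK 9: (4,0) -> (-5,0) [heading=0, draw]
FD 12: (-5,0) -> (7,0) [heading=0, draw]
PU: pen up
FD 15: (7,0) -> (22,0) [heading=0, move]
REPEAT 2 [
  -- iteration 1/2 --
  LT 90: heading 0 -> 90
  BK 6: (22,0) -> (22,-6) [heading=90, move]
  -- iteration 2/2 --
  LT 90: heading 90 -> 180
  BK 6: (22,-6) -> (28,-6) [heading=180, move]
]
LT 45: heading 180 -> 225
FD 2: (28,-6) -> (26.586,-7.414) [heading=225, move]
LT 180: heading 225 -> 45
PD: pen down
RT 180: heading 45 -> 225
Final: pos=(26.586,-7.414), heading=225, 3 segment(s) drawn

Start position: (0, 0)
Final position: (26.586, -7.414)
Distance = 27.6; >= 1e-6 -> NOT closed

Answer: no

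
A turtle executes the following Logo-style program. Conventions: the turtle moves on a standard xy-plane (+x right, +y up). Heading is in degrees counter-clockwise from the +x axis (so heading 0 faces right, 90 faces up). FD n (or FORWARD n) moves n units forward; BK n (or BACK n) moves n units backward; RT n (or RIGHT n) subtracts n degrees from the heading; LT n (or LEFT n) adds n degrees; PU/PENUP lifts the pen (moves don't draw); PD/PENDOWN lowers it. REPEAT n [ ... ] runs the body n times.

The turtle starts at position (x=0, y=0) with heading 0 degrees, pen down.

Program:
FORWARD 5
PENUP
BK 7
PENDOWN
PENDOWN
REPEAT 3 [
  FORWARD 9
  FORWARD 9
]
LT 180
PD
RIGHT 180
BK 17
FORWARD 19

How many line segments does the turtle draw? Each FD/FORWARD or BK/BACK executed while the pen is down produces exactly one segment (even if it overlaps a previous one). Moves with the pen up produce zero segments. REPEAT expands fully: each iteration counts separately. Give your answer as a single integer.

Executing turtle program step by step:
Start: pos=(0,0), heading=0, pen down
FD 5: (0,0) -> (5,0) [heading=0, draw]
PU: pen up
BK 7: (5,0) -> (-2,0) [heading=0, move]
PD: pen down
PD: pen down
REPEAT 3 [
  -- iteration 1/3 --
  FD 9: (-2,0) -> (7,0) [heading=0, draw]
  FD 9: (7,0) -> (16,0) [heading=0, draw]
  -- iteration 2/3 --
  FD 9: (16,0) -> (25,0) [heading=0, draw]
  FD 9: (25,0) -> (34,0) [heading=0, draw]
  -- iteration 3/3 --
  FD 9: (34,0) -> (43,0) [heading=0, draw]
  FD 9: (43,0) -> (52,0) [heading=0, draw]
]
LT 180: heading 0 -> 180
PD: pen down
RT 180: heading 180 -> 0
BK 17: (52,0) -> (35,0) [heading=0, draw]
FD 19: (35,0) -> (54,0) [heading=0, draw]
Final: pos=(54,0), heading=0, 9 segment(s) drawn
Segments drawn: 9

Answer: 9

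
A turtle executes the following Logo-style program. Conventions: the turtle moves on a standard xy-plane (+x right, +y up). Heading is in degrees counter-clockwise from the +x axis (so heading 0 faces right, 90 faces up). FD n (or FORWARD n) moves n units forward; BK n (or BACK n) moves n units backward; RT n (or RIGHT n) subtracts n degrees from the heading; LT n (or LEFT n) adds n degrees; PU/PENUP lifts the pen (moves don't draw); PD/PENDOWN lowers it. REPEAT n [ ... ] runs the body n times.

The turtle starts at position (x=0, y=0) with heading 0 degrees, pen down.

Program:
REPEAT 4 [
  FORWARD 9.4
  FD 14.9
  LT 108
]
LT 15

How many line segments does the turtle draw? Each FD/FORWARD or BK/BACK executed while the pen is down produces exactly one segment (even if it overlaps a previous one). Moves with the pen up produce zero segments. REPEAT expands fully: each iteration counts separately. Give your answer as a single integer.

Executing turtle program step by step:
Start: pos=(0,0), heading=0, pen down
REPEAT 4 [
  -- iteration 1/4 --
  FD 9.4: (0,0) -> (9.4,0) [heading=0, draw]
  FD 14.9: (9.4,0) -> (24.3,0) [heading=0, draw]
  LT 108: heading 0 -> 108
  -- iteration 2/4 --
  FD 9.4: (24.3,0) -> (21.395,8.94) [heading=108, draw]
  FD 14.9: (21.395,8.94) -> (16.791,23.111) [heading=108, draw]
  LT 108: heading 108 -> 216
  -- iteration 3/4 --
  FD 9.4: (16.791,23.111) -> (9.186,17.585) [heading=216, draw]
  FD 14.9: (9.186,17.585) -> (-2.868,8.827) [heading=216, draw]
  LT 108: heading 216 -> 324
  -- iteration 4/4 --
  FD 9.4: (-2.868,8.827) -> (4.737,3.302) [heading=324, draw]
  FD 14.9: (4.737,3.302) -> (16.791,-5.456) [heading=324, draw]
  LT 108: heading 324 -> 72
]
LT 15: heading 72 -> 87
Final: pos=(16.791,-5.456), heading=87, 8 segment(s) drawn
Segments drawn: 8

Answer: 8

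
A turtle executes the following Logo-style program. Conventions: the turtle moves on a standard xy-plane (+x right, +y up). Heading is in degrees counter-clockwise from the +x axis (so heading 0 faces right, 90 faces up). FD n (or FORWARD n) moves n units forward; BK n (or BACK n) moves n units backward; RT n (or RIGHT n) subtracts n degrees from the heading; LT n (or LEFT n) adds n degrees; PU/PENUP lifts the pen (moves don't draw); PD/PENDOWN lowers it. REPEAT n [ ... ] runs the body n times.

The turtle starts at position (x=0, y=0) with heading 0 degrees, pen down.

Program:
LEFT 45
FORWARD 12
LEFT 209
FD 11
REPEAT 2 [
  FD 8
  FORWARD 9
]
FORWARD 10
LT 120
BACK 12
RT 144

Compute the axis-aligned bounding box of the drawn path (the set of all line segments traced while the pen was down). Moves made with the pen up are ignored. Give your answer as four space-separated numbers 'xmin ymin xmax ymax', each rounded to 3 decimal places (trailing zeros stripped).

Answer: -18.318 -47.287 8.485 8.485

Derivation:
Executing turtle program step by step:
Start: pos=(0,0), heading=0, pen down
LT 45: heading 0 -> 45
FD 12: (0,0) -> (8.485,8.485) [heading=45, draw]
LT 209: heading 45 -> 254
FD 11: (8.485,8.485) -> (5.453,-2.089) [heading=254, draw]
REPEAT 2 [
  -- iteration 1/2 --
  FD 8: (5.453,-2.089) -> (3.248,-9.779) [heading=254, draw]
  FD 9: (3.248,-9.779) -> (0.767,-18.43) [heading=254, draw]
  -- iteration 2/2 --
  FD 8: (0.767,-18.43) -> (-1.438,-26.12) [heading=254, draw]
  FD 9: (-1.438,-26.12) -> (-3.918,-34.771) [heading=254, draw]
]
FD 10: (-3.918,-34.771) -> (-6.675,-44.384) [heading=254, draw]
LT 120: heading 254 -> 14
BK 12: (-6.675,-44.384) -> (-18.318,-47.287) [heading=14, draw]
RT 144: heading 14 -> 230
Final: pos=(-18.318,-47.287), heading=230, 8 segment(s) drawn

Segment endpoints: x in {-18.318, -6.675, -3.918, -1.438, 0, 0.767, 3.248, 5.453, 8.485}, y in {-47.287, -44.384, -34.771, -26.12, -18.43, -9.779, -2.089, 0, 8.485}
xmin=-18.318, ymin=-47.287, xmax=8.485, ymax=8.485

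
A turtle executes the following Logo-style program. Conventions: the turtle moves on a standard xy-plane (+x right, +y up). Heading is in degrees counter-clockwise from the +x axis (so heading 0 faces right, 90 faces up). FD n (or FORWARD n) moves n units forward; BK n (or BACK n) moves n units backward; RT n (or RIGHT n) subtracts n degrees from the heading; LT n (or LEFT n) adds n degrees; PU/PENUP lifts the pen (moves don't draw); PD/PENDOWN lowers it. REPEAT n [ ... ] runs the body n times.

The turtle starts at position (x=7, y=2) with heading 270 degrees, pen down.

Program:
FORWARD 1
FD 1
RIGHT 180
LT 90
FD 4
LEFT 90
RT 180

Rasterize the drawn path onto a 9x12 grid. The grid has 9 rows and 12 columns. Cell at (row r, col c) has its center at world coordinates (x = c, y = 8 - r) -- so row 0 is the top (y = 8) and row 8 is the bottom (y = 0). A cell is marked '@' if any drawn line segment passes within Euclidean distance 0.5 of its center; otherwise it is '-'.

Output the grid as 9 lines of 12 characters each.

Segment 0: (7,2) -> (7,1)
Segment 1: (7,1) -> (7,0)
Segment 2: (7,0) -> (3,0)

Answer: ------------
------------
------------
------------
------------
------------
-------@----
-------@----
---@@@@@----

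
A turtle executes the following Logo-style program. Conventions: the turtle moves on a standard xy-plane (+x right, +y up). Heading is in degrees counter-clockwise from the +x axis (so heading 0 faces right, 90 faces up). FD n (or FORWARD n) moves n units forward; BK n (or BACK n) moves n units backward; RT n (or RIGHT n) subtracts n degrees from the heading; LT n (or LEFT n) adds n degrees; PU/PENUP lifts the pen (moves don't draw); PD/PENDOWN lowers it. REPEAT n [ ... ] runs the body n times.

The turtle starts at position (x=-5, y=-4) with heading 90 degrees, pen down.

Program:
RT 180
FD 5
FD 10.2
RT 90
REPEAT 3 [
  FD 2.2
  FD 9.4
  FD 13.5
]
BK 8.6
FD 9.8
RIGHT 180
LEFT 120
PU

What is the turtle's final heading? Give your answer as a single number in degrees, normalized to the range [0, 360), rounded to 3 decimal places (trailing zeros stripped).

Executing turtle program step by step:
Start: pos=(-5,-4), heading=90, pen down
RT 180: heading 90 -> 270
FD 5: (-5,-4) -> (-5,-9) [heading=270, draw]
FD 10.2: (-5,-9) -> (-5,-19.2) [heading=270, draw]
RT 90: heading 270 -> 180
REPEAT 3 [
  -- iteration 1/3 --
  FD 2.2: (-5,-19.2) -> (-7.2,-19.2) [heading=180, draw]
  FD 9.4: (-7.2,-19.2) -> (-16.6,-19.2) [heading=180, draw]
  FD 13.5: (-16.6,-19.2) -> (-30.1,-19.2) [heading=180, draw]
  -- iteration 2/3 --
  FD 2.2: (-30.1,-19.2) -> (-32.3,-19.2) [heading=180, draw]
  FD 9.4: (-32.3,-19.2) -> (-41.7,-19.2) [heading=180, draw]
  FD 13.5: (-41.7,-19.2) -> (-55.2,-19.2) [heading=180, draw]
  -- iteration 3/3 --
  FD 2.2: (-55.2,-19.2) -> (-57.4,-19.2) [heading=180, draw]
  FD 9.4: (-57.4,-19.2) -> (-66.8,-19.2) [heading=180, draw]
  FD 13.5: (-66.8,-19.2) -> (-80.3,-19.2) [heading=180, draw]
]
BK 8.6: (-80.3,-19.2) -> (-71.7,-19.2) [heading=180, draw]
FD 9.8: (-71.7,-19.2) -> (-81.5,-19.2) [heading=180, draw]
RT 180: heading 180 -> 0
LT 120: heading 0 -> 120
PU: pen up
Final: pos=(-81.5,-19.2), heading=120, 13 segment(s) drawn

Answer: 120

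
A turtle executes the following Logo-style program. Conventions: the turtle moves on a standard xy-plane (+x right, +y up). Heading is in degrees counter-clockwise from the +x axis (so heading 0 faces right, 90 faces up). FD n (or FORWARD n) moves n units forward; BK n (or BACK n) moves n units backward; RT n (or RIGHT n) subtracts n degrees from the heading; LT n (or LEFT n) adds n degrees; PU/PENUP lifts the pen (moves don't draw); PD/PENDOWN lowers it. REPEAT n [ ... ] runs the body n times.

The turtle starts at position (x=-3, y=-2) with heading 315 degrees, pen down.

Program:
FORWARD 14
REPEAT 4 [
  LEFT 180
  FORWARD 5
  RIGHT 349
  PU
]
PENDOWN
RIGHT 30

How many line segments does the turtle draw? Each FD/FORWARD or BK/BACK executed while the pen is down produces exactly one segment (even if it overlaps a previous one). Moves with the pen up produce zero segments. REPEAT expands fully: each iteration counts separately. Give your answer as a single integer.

Executing turtle program step by step:
Start: pos=(-3,-2), heading=315, pen down
FD 14: (-3,-2) -> (6.899,-11.899) [heading=315, draw]
REPEAT 4 [
  -- iteration 1/4 --
  LT 180: heading 315 -> 135
  FD 5: (6.899,-11.899) -> (3.364,-8.364) [heading=135, draw]
  RT 349: heading 135 -> 146
  PU: pen up
  -- iteration 2/4 --
  LT 180: heading 146 -> 326
  FD 5: (3.364,-8.364) -> (7.509,-11.16) [heading=326, move]
  RT 349: heading 326 -> 337
  PU: pen up
  -- iteration 3/4 --
  LT 180: heading 337 -> 157
  FD 5: (7.509,-11.16) -> (2.907,-9.206) [heading=157, move]
  RT 349: heading 157 -> 168
  PU: pen up
  -- iteration 4/4 --
  LT 180: heading 168 -> 348
  FD 5: (2.907,-9.206) -> (7.797,-10.246) [heading=348, move]
  RT 349: heading 348 -> 359
  PU: pen up
]
PD: pen down
RT 30: heading 359 -> 329
Final: pos=(7.797,-10.246), heading=329, 2 segment(s) drawn
Segments drawn: 2

Answer: 2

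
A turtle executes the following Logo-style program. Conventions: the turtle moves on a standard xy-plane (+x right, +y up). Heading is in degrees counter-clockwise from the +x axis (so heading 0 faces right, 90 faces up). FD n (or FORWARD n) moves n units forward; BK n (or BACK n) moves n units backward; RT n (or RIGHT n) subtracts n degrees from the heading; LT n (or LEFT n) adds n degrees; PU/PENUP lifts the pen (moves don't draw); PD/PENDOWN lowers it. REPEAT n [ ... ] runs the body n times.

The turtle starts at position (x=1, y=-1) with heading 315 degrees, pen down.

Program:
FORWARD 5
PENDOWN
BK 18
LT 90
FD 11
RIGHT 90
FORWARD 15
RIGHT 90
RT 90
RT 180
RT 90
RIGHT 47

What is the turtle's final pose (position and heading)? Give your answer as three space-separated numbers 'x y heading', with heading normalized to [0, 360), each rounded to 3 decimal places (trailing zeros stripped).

Executing turtle program step by step:
Start: pos=(1,-1), heading=315, pen down
FD 5: (1,-1) -> (4.536,-4.536) [heading=315, draw]
PD: pen down
BK 18: (4.536,-4.536) -> (-8.192,8.192) [heading=315, draw]
LT 90: heading 315 -> 45
FD 11: (-8.192,8.192) -> (-0.414,15.971) [heading=45, draw]
RT 90: heading 45 -> 315
FD 15: (-0.414,15.971) -> (10.192,5.364) [heading=315, draw]
RT 90: heading 315 -> 225
RT 90: heading 225 -> 135
RT 180: heading 135 -> 315
RT 90: heading 315 -> 225
RT 47: heading 225 -> 178
Final: pos=(10.192,5.364), heading=178, 4 segment(s) drawn

Answer: 10.192 5.364 178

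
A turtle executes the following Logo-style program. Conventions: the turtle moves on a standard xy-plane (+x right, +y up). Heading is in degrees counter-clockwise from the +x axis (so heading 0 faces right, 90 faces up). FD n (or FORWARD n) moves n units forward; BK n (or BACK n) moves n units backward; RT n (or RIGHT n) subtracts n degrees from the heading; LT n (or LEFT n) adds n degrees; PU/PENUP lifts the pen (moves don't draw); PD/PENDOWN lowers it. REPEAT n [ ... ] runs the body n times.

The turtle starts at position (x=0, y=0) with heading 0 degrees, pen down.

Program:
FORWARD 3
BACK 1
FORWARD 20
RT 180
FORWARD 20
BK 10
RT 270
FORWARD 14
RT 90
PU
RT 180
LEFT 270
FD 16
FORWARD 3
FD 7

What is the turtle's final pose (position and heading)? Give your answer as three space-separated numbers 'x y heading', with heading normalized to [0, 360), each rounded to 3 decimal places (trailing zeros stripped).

Executing turtle program step by step:
Start: pos=(0,0), heading=0, pen down
FD 3: (0,0) -> (3,0) [heading=0, draw]
BK 1: (3,0) -> (2,0) [heading=0, draw]
FD 20: (2,0) -> (22,0) [heading=0, draw]
RT 180: heading 0 -> 180
FD 20: (22,0) -> (2,0) [heading=180, draw]
BK 10: (2,0) -> (12,0) [heading=180, draw]
RT 270: heading 180 -> 270
FD 14: (12,0) -> (12,-14) [heading=270, draw]
RT 90: heading 270 -> 180
PU: pen up
RT 180: heading 180 -> 0
LT 270: heading 0 -> 270
FD 16: (12,-14) -> (12,-30) [heading=270, move]
FD 3: (12,-30) -> (12,-33) [heading=270, move]
FD 7: (12,-33) -> (12,-40) [heading=270, move]
Final: pos=(12,-40), heading=270, 6 segment(s) drawn

Answer: 12 -40 270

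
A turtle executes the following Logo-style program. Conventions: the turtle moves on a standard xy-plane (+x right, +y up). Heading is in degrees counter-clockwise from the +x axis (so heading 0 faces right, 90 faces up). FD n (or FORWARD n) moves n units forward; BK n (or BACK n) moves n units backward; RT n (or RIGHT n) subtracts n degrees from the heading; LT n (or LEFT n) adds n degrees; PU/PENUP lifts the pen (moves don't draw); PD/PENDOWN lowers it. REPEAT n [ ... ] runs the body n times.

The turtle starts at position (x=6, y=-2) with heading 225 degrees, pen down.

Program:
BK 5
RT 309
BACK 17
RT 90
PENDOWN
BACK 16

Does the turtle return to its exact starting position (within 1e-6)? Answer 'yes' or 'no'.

Executing turtle program step by step:
Start: pos=(6,-2), heading=225, pen down
BK 5: (6,-2) -> (9.536,1.536) [heading=225, draw]
RT 309: heading 225 -> 276
BK 17: (9.536,1.536) -> (7.759,18.442) [heading=276, draw]
RT 90: heading 276 -> 186
PD: pen down
BK 16: (7.759,18.442) -> (23.671,20.115) [heading=186, draw]
Final: pos=(23.671,20.115), heading=186, 3 segment(s) drawn

Start position: (6, -2)
Final position: (23.671, 20.115)
Distance = 28.308; >= 1e-6 -> NOT closed

Answer: no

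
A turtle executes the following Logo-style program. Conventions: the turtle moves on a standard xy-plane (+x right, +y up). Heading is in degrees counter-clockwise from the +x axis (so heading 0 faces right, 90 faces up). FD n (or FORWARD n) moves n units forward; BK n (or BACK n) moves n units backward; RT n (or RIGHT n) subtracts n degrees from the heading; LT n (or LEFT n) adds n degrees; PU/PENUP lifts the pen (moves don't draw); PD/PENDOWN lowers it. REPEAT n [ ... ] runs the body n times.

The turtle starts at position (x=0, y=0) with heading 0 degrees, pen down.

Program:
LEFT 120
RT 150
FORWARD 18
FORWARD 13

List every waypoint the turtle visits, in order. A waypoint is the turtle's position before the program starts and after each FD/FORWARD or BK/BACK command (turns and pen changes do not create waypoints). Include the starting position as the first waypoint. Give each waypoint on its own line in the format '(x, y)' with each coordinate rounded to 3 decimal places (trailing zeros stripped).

Answer: (0, 0)
(15.588, -9)
(26.847, -15.5)

Derivation:
Executing turtle program step by step:
Start: pos=(0,0), heading=0, pen down
LT 120: heading 0 -> 120
RT 150: heading 120 -> 330
FD 18: (0,0) -> (15.588,-9) [heading=330, draw]
FD 13: (15.588,-9) -> (26.847,-15.5) [heading=330, draw]
Final: pos=(26.847,-15.5), heading=330, 2 segment(s) drawn
Waypoints (3 total):
(0, 0)
(15.588, -9)
(26.847, -15.5)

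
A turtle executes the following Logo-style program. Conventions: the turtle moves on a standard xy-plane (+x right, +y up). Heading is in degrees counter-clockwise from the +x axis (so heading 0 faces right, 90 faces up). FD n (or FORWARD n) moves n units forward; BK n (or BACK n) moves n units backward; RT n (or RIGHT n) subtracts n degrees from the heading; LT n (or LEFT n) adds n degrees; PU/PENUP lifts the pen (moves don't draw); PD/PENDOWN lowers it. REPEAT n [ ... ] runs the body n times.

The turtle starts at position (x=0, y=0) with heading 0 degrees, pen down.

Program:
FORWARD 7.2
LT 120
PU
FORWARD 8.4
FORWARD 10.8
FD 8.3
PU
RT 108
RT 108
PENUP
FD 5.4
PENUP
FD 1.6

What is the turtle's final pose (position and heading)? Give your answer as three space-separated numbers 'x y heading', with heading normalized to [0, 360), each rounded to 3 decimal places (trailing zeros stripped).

Executing turtle program step by step:
Start: pos=(0,0), heading=0, pen down
FD 7.2: (0,0) -> (7.2,0) [heading=0, draw]
LT 120: heading 0 -> 120
PU: pen up
FD 8.4: (7.2,0) -> (3,7.275) [heading=120, move]
FD 10.8: (3,7.275) -> (-2.4,16.628) [heading=120, move]
FD 8.3: (-2.4,16.628) -> (-6.55,23.816) [heading=120, move]
PU: pen up
RT 108: heading 120 -> 12
RT 108: heading 12 -> 264
PU: pen up
FD 5.4: (-6.55,23.816) -> (-7.114,18.445) [heading=264, move]
PU: pen up
FD 1.6: (-7.114,18.445) -> (-7.282,16.854) [heading=264, move]
Final: pos=(-7.282,16.854), heading=264, 1 segment(s) drawn

Answer: -7.282 16.854 264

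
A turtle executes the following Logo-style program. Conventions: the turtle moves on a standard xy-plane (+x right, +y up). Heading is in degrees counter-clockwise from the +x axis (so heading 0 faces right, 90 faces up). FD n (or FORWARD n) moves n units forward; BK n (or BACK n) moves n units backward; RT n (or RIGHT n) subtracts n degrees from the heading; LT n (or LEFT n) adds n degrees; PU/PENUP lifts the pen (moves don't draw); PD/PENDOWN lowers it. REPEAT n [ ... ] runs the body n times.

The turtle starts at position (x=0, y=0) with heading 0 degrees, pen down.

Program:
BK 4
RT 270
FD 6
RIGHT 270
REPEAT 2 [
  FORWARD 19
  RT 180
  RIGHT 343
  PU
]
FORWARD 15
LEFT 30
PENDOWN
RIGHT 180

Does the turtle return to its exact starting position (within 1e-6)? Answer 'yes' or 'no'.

Answer: no

Derivation:
Executing turtle program step by step:
Start: pos=(0,0), heading=0, pen down
BK 4: (0,0) -> (-4,0) [heading=0, draw]
RT 270: heading 0 -> 90
FD 6: (-4,0) -> (-4,6) [heading=90, draw]
RT 270: heading 90 -> 180
REPEAT 2 [
  -- iteration 1/2 --
  FD 19: (-4,6) -> (-23,6) [heading=180, draw]
  RT 180: heading 180 -> 0
  RT 343: heading 0 -> 17
  PU: pen up
  -- iteration 2/2 --
  FD 19: (-23,6) -> (-4.83,11.555) [heading=17, move]
  RT 180: heading 17 -> 197
  RT 343: heading 197 -> 214
  PU: pen up
]
FD 15: (-4.83,11.555) -> (-17.266,3.167) [heading=214, move]
LT 30: heading 214 -> 244
PD: pen down
RT 180: heading 244 -> 64
Final: pos=(-17.266,3.167), heading=64, 3 segment(s) drawn

Start position: (0, 0)
Final position: (-17.266, 3.167)
Distance = 17.554; >= 1e-6 -> NOT closed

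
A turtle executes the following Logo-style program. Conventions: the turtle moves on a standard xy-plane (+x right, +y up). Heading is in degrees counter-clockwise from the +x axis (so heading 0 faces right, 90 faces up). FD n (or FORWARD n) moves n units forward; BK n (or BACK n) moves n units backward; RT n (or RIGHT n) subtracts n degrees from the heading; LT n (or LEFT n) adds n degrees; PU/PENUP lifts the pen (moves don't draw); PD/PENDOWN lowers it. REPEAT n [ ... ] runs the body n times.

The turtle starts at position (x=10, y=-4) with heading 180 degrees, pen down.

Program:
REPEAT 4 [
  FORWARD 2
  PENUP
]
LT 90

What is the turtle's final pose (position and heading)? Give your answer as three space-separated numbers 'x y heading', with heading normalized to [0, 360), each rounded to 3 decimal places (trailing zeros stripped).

Answer: 2 -4 270

Derivation:
Executing turtle program step by step:
Start: pos=(10,-4), heading=180, pen down
REPEAT 4 [
  -- iteration 1/4 --
  FD 2: (10,-4) -> (8,-4) [heading=180, draw]
  PU: pen up
  -- iteration 2/4 --
  FD 2: (8,-4) -> (6,-4) [heading=180, move]
  PU: pen up
  -- iteration 3/4 --
  FD 2: (6,-4) -> (4,-4) [heading=180, move]
  PU: pen up
  -- iteration 4/4 --
  FD 2: (4,-4) -> (2,-4) [heading=180, move]
  PU: pen up
]
LT 90: heading 180 -> 270
Final: pos=(2,-4), heading=270, 1 segment(s) drawn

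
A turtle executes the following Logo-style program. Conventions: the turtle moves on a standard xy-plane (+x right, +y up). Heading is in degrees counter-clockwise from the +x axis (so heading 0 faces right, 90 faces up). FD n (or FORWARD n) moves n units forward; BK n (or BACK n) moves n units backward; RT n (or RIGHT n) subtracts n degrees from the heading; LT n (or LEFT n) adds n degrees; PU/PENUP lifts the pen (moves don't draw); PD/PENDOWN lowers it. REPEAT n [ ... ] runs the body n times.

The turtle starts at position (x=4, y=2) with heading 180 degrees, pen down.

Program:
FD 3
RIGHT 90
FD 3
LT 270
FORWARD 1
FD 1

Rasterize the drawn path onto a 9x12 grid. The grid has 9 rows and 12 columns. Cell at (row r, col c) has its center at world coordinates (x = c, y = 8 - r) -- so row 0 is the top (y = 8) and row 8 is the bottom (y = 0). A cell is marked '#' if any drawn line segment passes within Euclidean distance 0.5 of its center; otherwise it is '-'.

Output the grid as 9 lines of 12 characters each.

Segment 0: (4,2) -> (1,2)
Segment 1: (1,2) -> (1,5)
Segment 2: (1,5) -> (2,5)
Segment 3: (2,5) -> (3,5)

Answer: ------------
------------
------------
-###--------
-#----------
-#----------
-####-------
------------
------------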